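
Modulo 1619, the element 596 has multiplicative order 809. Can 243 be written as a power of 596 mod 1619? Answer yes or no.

yes

243 ∈ ⟨596⟩ iff 243^809 ≡ 1 (mod 1619), since |⟨596⟩| = 809.
243^809 mod 1619 = 1.
Since 1 = 1, 243 lies in the subgroup.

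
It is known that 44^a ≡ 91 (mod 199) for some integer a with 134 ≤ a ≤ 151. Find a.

142

Compute 44^134 mod 199 = 47, then multiply by 44 repeatedly:
  44^134=47  44^135=78  44^136=49  44^137=166  44^138=140
  44^139=190  44^140=2  44^141=88  44^142=91
Found 91 at exponent 142.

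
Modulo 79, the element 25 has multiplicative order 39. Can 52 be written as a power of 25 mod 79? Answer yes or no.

yes

52 ∈ ⟨25⟩ iff 52^39 ≡ 1 (mod 79), since |⟨25⟩| = 39.
52^39 mod 79 = 1.
Since 1 = 1, 52 lies in the subgroup.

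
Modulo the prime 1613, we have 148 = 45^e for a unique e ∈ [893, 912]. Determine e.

901

Compute 45^893 mod 1613 = 309, then multiply by 45 repeatedly:
  45^893=309  45^894=1001  45^895=1494  45^896=1097  45^897=975
  45^898=324  45^899=63  45^900=1222  45^901=148
Found 148 at exponent 901.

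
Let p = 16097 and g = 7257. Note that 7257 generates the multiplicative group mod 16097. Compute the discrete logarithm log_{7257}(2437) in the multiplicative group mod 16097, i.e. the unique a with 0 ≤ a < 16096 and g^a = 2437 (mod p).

6019

Baby-step giant-step with m = ceil(sqrt(16096)) = 127.
Baby table (7257^j mod 16097 for j=0..126):
  0:1  1:7257  2:10762  3:13287  4:2729  5:5043  6:8570  7:9779
  8:10627  9:15509  10:14686  11:14162  12:10386  13:5048  14:12661  15:15298
  16:12674  17:13057  18:7707  19:8721  20:10990  21:9892  22:9721  23:8243
  24:2999  25:599  26:753  27:7638  28:6995  29:8874  30:10618  31:14584
  32:14410  33:7258  34:1922  35:7952  36:16016  37:7772  38:13613  39:2252
  40:4309  41:10039  42:14098  43:12751  44:8451  45:15434  46:1612  47:11862
  48:11875  49:9634  50:4667  51:331  52:3614  53:4785  54:3516  55:1867
  56:11242  57:3598  58:1352  59:8391  60:14633  61:15869  62:3395  63:9105
  64:12897  65:5571  66:9180  67:9874  68:7871  69:7691  70:5288  71:15865
  72:6561  73:14348  74:8040  75:10752  76:5105  77:7788  78:949  79:13474
  80:7640  81:5412  82:14301  83:4998  84:3945  85:8399  86:8301  87:5383
  88:13109  89:14840  90:4950  91:9743  92:6927  93:14405  94:3167  95:12500
  96:5905  97:2371  98:14751  99:2957  100:1648  101:15562  102:12979  103:5056
  104:6329  105:4812  106:6291  107:2695  108:15857  109:12893  110:8737  111:14423
  112:5017  113:13052  114:3616  115:3202  116:8943  117:12344  118:603  119:13684
  120:2395  121:11852  122:3693  123:14693  124:573  125:5235  126:1475
Giant step factor: 7257^(-127) ≡ 861 (mod 16097).
Scan 2437·861^i mod 16097 for i = 0, 1, …:
  i=0: 2437   i=1: 5647   i=2: 773   i=3: 5576
  i=4: 4030   i=5: 8975   i=6: 915   i=7: 15159
  i=8: 13329   i=9: 15205     …   i=46: 5315
  i=47: 4667
Match at i=47, j=50: a = 47·127 + 50 = 6019.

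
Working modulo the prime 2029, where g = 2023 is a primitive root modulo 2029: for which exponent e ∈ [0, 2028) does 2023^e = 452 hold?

1409

Baby-step giant-step with m = ceil(sqrt(2028)) = 46.
Baby table (2023^j mod 2029 for j=0..45):
  0:1  1:2023  2:36  3:1813  4:1296  5:340  6:2018  7:66
  8:1633  9:347  10:1976  11:318  12:121  13:1303  14:298  15:241
  16:583  17:560  18:698  19:1899  20:780  21:1407  22:1703  23:1956
  24:438  25:1430  26:1565  27:755  28:1557  29:803  30:1269  31:502
  32:1046  33:1840  34:1134  35:1312  36:244  37:565  38:668  39:50
  40:1729  41:1800  42:1374  43:1901  44:768  45:1479
Giant step factor: 2023^(-46) ≡ 265 (mod 2029).
Scan 452·265^i mod 2029 for i = 0, 1, …:
  i=0: 452   i=1: 69   i=2: 24   i=3: 273
  i=4: 1330   i=5: 1433   i=6: 322   i=7: 112
  i=8: 1274   i=9: 796     …   i=29: 26
  i=30: 803
Match at i=30, j=29: e = 30·46 + 29 = 1409.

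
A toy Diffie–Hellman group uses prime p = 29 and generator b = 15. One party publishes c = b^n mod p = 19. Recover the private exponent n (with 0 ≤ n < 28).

19

Successive powers of 15 modulo 29:
  15^0=1  15^1=15  15^2=22  15^3=11  15^4=20  15^5=10
  15^6=5  15^7=17  15^8=23  15^9=26  15^10=13  15^11=21
  15^12=25  15^13=27  15^14=28  15^15=14  15^16=7  15^17=18
  15^18=9  15^19=19
So 15^19 ≡ 19 (mod 29), giving n = 19.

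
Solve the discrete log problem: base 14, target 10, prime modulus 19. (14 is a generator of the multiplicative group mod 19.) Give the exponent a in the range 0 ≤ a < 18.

Successive powers of 14 modulo 19:
  14^0=1  14^1=14  14^2=6  14^3=8  14^4=17  14^5=10
So 14^5 ≡ 10 (mod 19), giving a = 5.

5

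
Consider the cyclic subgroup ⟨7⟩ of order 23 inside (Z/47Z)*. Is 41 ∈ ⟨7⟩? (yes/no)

41 ∈ ⟨7⟩ iff 41^23 ≡ 1 (mod 47), since |⟨7⟩| = 23.
41^23 mod 47 = 46.
Since 46 ≠ 1, 41 does not lie in the subgroup.

no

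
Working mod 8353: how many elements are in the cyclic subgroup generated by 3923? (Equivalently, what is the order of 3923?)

4176

The order of 3923 must divide p − 1 = 8352 = 2^5 · 3^2 · 29.
Divisors: 1, 2, 3, 4, 6, 8, 9, 12, 16, 18, 24, 29, 32, 36, 48, 58, 72, 87, 96, 116, 144, 174, 232, 261, 288, 348, 464, 522, 696, 928, 1044, 1392, 2088, 2784, 4176, 8352.
Check each in increasing order: 3923^1 ≡ 3923;  3923^2 ≡ 3703;  3923^3 ≡ 1002;  3923^4 ≡ 4936;  3923^6 ≡ 1644;  3923^8 ≡ 6748;  3923^9 ≡ 1747;  3923^12 ≡ 4717;  3923^16 ≡ 3301;  3923^18 ≡ 3164;  3923^24 ≡ 6050;  3923^29 ≡ 3864;  3923^32 ≡ 4289;  3923^36 ≡ 4002;  3923^48 ≡ 8007;  3923^58 ≡ 3685;  3923^72 ≡ 3303;  3923^87 ≡ 5328;  3923^96 ≡ 2774;  3923^116 ≡ 5600;  3923^144 ≡ 791;  3923^174 ≡ 4090;  3923^232 ≡ 2838;  3923^261 ≡ 6896;  3923^288 ≡ 7559;  3923^348 ≡ 5394;  3923^464 ≡ 1952;  3923^522 ≡ 1187;  3923^696 ≡ 1737;  3923^928 ≡ 1336;  3923^1044 ≡ 5665;  3923^1392 ≡ 1736;  3923^2088 ≡ 8352;  3923^2784 ≡ 6616;  3923^4176 ≡ 1.
Smallest exponent giving 1 is 4176.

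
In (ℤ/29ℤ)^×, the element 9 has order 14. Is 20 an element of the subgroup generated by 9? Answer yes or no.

⟨9⟩ has order 14; its elements mod 29 are {1, 4, 5, 6, 7, 9, 13, 16, 20, 22, 23, 24, 25, 28}.
20 is in this set.

yes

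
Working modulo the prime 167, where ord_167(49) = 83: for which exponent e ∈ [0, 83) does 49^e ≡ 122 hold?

11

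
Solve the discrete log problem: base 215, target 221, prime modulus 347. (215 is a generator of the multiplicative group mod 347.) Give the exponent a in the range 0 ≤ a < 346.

55

Baby-step giant-step with m = ceil(sqrt(346)) = 19.
Baby table (215^j mod 347 for j=0..18):
  0:1  1:215  2:74  3:295  4:271  5:316  6:275  7:135
  8:224  9:274  10:267  11:150  12:326  13:343  14:181  15:51
  16:208  17:304  18:124
Giant step factor: 215^(-19) ≡ 247 (mod 347).
Scan 221·247^i mod 347 for i = 0, 1, …:
  i=0: 221   i=1: 108   i=2: 304
Match at i=2, j=17: a = 2·19 + 17 = 55.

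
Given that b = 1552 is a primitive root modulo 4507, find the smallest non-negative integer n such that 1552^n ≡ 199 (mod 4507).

1798

Baby-step giant-step with m = ceil(sqrt(4506)) = 68.
Baby table (1552^j mod 4507 for j=0..67):
  0:1  1:1552  2:1966  3:4500  4:2657  5:4266  6:49  7:3936
  8:1687  9:4164  10:3997  11:1712  12:2401  13:3570  14:1537  15:1221
  16:2052  17:2762  18:467  19:3664  20:3201  21:1238  22:1394  23:128
  24:348  25:3763  26:3611  27:2071  28:701  29:1765  30:3531  31:4107
  32:1166  33:2325  34:2800  35:852  36:1753  37:2935  38:3050  39:1250
  40:1990  41:1185  42:264  43:4098  44:719  45:2659  46:2863  47:3981
  48:3922  49:2494  50:3682  51:4095  52:570  53:1268  54:2884  55:517
  56:138  57:2347  58:888  59:3541  60:1599  61:2798  62:2255  63:2328
  64:2949  65:2243  66:1732  67:1892
Giant step factor: 1552^(-68) ≡ 3066 (mod 4507).
Scan 199·3066^i mod 4507 for i = 0, 1, …:
  i=0: 199   i=1: 1689   i=2: 4438   i=3: 275
  i=4: 341   i=5: 4389   i=6: 3279   i=7: 2804
  i=8: 2215   i=9: 3648     …   i=25: 376
  i=26: 3531
Match at i=26, j=30: n = 26·68 + 30 = 1798.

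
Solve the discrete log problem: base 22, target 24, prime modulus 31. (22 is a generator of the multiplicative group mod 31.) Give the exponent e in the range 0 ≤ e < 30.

Successive powers of 22 modulo 31:
  22^0=1  22^1=22  22^2=19  22^3=15  22^4=20  22^5=6
  22^6=8  22^7=21  22^8=28  22^9=27  22^10=5  22^11=17
  22^12=2  22^13=13  22^14=7  22^15=30  22^16=9  22^17=12
  22^18=16  22^19=11  22^20=25  22^21=23  22^22=10  22^23=3
  22^24=4  22^25=26  22^26=14  22^27=29  22^28=18  22^29=24
So 22^29 ≡ 24 (mod 31), giving e = 29.

29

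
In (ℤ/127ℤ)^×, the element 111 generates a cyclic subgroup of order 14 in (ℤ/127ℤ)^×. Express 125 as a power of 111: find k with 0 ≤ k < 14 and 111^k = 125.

Successive powers of 111 modulo 127:
  111^0=1  111^1=111  111^2=2  111^3=95  111^4=4  111^5=63
  111^6=8  111^7=126  111^8=16  111^9=125
So 111^9 ≡ 125 (mod 127), giving k = 9.

9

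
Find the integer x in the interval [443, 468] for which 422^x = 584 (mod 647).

Compute 422^443 mod 647 = 584, then multiply by 422 repeatedly:
  422^443=584
Found 584 at exponent 443.

443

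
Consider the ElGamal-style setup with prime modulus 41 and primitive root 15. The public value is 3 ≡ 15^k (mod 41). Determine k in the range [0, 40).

35

Successive powers of 15 modulo 41:
  15^0=1  15^1=15  15^2=20  15^3=13  15^4=31  15^5=14
  15^6=5  15^7=34  15^8=18  15^9=24  15^10=32  15^11=29
  15^12=25  15^13=6  15^14=8  15^15=38  15^16=37  15^17=22
  15^18=2  15^19=30  15^20=40  15^21=26  15^22=21  15^23=28
  15^24=10  15^25=27  15^26=36  15^27=7  15^28=23  15^29=17
  15^30=9  15^31=12  15^32=16  15^33=35  15^34=33  15^35=3
So 15^35 ≡ 3 (mod 41), giving k = 35.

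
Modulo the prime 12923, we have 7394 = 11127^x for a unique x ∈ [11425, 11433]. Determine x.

11425

Compute 11127^11425 mod 12923 = 7394, then multiply by 11127 repeatedly:
  11127^11425=7394
Found 7394 at exponent 11425.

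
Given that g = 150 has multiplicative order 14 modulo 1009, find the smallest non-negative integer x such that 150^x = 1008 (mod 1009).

Successive powers of 150 modulo 1009:
  150^0=1  150^1=150  150^2=302  150^3=904  150^4=394  150^5=578
  150^6=935  150^7=1008
So 150^7 ≡ 1008 (mod 1009), giving x = 7.

7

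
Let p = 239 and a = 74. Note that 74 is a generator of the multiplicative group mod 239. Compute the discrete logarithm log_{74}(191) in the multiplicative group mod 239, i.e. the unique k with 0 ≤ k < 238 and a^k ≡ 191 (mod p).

201

Baby-step giant-step with m = ceil(sqrt(238)) = 16.
Baby table (74^j mod 239 for j=0..15):
  0:1  1:74  2:218  3:119  4:202  5:130  6:60  7:138
  8:174  9:209  10:170  11:152  12:15  13:154  14:163  15:112
Giant step factor: 74^(-16) ≡ 90 (mod 239).
Scan 191·90^i mod 239 for i = 0, 1, …:
  i=0: 191   i=1: 221   i=2: 53   i=3: 229
  i=4: 56   i=5: 21   i=6: 217   i=7: 171
  i=8: 94   i=9: 95   i=10: 185   i=11: 159
  i=12: 209
Match at i=12, j=9: k = 12·16 + 9 = 201.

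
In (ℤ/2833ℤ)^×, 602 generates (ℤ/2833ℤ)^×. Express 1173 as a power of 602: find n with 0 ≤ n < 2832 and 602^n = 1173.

167

Baby-step giant-step with m = ceil(sqrt(2832)) = 54.
Baby table (602^j mod 2833 for j=0..53):
  0:1  1:602  2:2613  3:711  4:239  5:2228  6:1247  7:2782
  8:461  9:2721  10:568  11:1976  12:2525  13:1562  14:2601  15:1986
  16:46  17:2195  18:1212  19:1543  20:2495  21:500  22:702  23:487
  24:1375  25:514  26:631  27:240  28:2830  29:1027  30:660  31:700
  32:2116  33:1815  34:1925  35:153  36:1450  37:336  38:1129  39:2571
  40:924  41:980  42:696  43:2541  44:2695  45:1914  46:2030  47:1037
  48:1014  49:1333  50:727  51:1372  52:1541  53:1291
Giant step factor: 602^(-54) ≡ 2179 (mod 2833).
Scan 1173·2179^i mod 2833 for i = 0, 1, …:
  i=0: 1173   i=1: 601   i=2: 733   i=3: 2228
Match at i=3, j=5: n = 3·54 + 5 = 167.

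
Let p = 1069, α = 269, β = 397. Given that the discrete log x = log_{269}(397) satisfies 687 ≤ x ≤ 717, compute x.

714

Compute 269^687 mod 1069 = 73, then multiply by 269 repeatedly:
  269^687=73  269^688=395  269^689=424  269^690=742  269^691=764
  269^692=268  269^693=469  269^694=19  269^695=835  269^696=125
  269^697=486  269^698=316  269^699=553  269^700=166  269^701=825
  269^702=642  269^703=589  269^704=229  269^705=668  269^706=100
  269^707=175  269^708=39  269^709=870  269^710=988  269^711=660
  269^712=86  269^713=685  269^714=397
Found 397 at exponent 714.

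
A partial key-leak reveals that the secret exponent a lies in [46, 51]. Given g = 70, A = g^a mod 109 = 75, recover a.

48

Compute 70^46 mod 109 = 94, then multiply by 70 repeatedly:
  70^46=94  70^47=40  70^48=75
Found 75 at exponent 48.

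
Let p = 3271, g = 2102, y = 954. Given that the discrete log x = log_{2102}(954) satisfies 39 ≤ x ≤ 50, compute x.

44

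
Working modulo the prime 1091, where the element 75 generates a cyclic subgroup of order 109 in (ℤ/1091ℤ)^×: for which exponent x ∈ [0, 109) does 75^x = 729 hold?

44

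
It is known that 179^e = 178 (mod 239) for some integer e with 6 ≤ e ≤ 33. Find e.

27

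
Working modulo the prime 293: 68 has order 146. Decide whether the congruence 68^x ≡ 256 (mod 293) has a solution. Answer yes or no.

yes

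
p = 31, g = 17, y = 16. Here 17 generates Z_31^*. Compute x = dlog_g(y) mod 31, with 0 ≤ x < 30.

18

Successive powers of 17 modulo 31:
  17^0=1  17^1=17  17^2=10  17^3=15  17^4=7  17^5=26
  17^6=8  17^7=12  17^8=18  17^9=27  17^10=25  17^11=22
  17^12=2  17^13=3  17^14=20  17^15=30  17^16=14  17^17=21
  17^18=16
So 17^18 ≡ 16 (mod 31), giving x = 18.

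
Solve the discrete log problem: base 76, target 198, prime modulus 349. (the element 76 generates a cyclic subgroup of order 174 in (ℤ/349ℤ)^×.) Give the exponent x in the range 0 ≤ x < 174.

59

Baby-step giant-step with m = ceil(sqrt(174)) = 14.
Baby table (76^j mod 349 for j=0..13):
  0:1  1:76  2:192  3:283  4:219  5:241  6:168  7:204
  8:148  9:80  10:147  11:4  12:304  13:70
Giant step factor: 76^(-14) ≡ 271 (mod 349).
Scan 198·271^i mod 349 for i = 0, 1, …:
  i=0: 198   i=1: 261   i=2: 233   i=3: 323
  i=4: 283
Match at i=4, j=3: x = 4·14 + 3 = 59.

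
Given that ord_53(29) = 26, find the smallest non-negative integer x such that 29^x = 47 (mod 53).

Successive powers of 29 modulo 53:
  29^0=1  29^1=29  29^2=46  29^3=9  29^4=49  29^5=43
  29^6=28  29^7=17  29^8=16  29^9=40  29^10=47
So 29^10 ≡ 47 (mod 53), giving x = 10.

10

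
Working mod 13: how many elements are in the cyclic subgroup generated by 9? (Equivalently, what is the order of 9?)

The order of 9 must divide p − 1 = 12 = 2^2 · 3.
Divisors: 1, 2, 3, 4, 6, 12.
Check each in increasing order: 9^1 ≡ 9;  9^2 ≡ 3;  9^3 ≡ 1.
Smallest exponent giving 1 is 3.

3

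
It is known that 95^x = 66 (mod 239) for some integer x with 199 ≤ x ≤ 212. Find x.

206

Compute 95^199 mod 239 = 131, then multiply by 95 repeatedly:
  95^199=131  95^200=17  95^201=181  95^202=226  95^203=199
  95^204=24  95^205=129  95^206=66
Found 66 at exponent 206.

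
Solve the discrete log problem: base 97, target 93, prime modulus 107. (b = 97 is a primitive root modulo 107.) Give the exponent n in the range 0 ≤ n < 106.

Successive powers of 97 modulo 107:
  97^0=1  97^1=97  97^2=100  97^3=70  97^4=49  97^5=45
  97^6=85  97^7=6  97^8=47  97^9=65  97^10=99  97^11=80
  97^12=56  97^13=82  97^14=36  97^15=68  97^16=69  97^17=59
  97^18=52  97^19=15  97^20=64  97^21=2  97^22=87  97^23=93
So 97^23 ≡ 93 (mod 107), giving n = 23.

23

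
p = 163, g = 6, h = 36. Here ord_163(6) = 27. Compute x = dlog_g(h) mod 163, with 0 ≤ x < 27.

2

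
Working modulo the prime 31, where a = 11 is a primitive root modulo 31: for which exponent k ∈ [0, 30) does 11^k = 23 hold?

Successive powers of 11 modulo 31:
  11^0=1  11^1=11  11^2=28  11^3=29  11^4=9  11^5=6
  11^6=4  11^7=13  11^8=19  11^9=23
So 11^9 ≡ 23 (mod 31), giving k = 9.

9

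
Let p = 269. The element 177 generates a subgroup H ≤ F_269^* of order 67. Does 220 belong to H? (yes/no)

220 ∈ ⟨177⟩ iff 220^67 ≡ 1 (mod 269), since |⟨177⟩| = 67.
220^67 mod 269 = 1.
Since 1 = 1, 220 lies in the subgroup.

yes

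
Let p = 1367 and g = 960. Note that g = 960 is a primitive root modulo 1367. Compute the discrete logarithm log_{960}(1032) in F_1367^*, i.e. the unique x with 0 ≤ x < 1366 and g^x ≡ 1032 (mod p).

1066

Baby-step giant-step with m = ceil(sqrt(1366)) = 37.
Baby table (960^j mod 1367 for j=0..36):
  0:1  1:960  2:242  3:1297  4:1150  5:831  6:799  7:153
  8:611  9:117  10:226  11:974  12:12  13:584  14:170  15:527
  16:130  17:403  18:19  19:469  20:497  21:37  22:1345  23:752
  24:144  25:173  26:673  27:856  28:193  29:735  30:228  31:160
  32:496  33:444  34:1103  35:822  36:361
Giant step factor: 960^(-37) ≡ 1099 (mod 1367).
Scan 1032·1099^i mod 1367 for i = 0, 1, …:
  i=0: 1032   i=1: 925   i=2: 894   i=3: 1000
  i=4: 1299   i=5: 453   i=6: 259   i=7: 305
  i=8: 280   i=9: 145     …   i=27: 346
  i=28: 228
Match at i=28, j=30: x = 28·37 + 30 = 1066.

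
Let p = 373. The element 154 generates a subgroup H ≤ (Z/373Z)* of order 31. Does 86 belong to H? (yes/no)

yes

86 ∈ ⟨154⟩ iff 86^31 ≡ 1 (mod 373), since |⟨154⟩| = 31.
86^31 mod 373 = 1.
Since 1 = 1, 86 lies in the subgroup.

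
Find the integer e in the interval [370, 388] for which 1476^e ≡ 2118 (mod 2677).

Compute 1476^370 mod 2677 = 1396, then multiply by 1476 repeatedly:
  1476^370=1396  1476^371=1883  1476^372=582  1476^373=2392  1476^374=2306
  1476^375=1189  1476^376=1529  1476^377=93  1476^378=741  1476^379=1500
  1476^380=121  1476^381=1914  1476^382=829  1476^383=215  1476^384=1454
  1476^385=1827  1476^386=913  1476^387=1057  1476^388=2118
Found 2118 at exponent 388.

388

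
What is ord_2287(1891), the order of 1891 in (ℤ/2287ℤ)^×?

2286

The order of 1891 must divide p − 1 = 2286 = 2 · 3^2 · 127.
Divisors: 1, 2, 3, 6, 9, 18, 127, 254, 381, 762, 1143, 2286.
Check each in increasing order: 1891^1 ≡ 1891;  1891^2 ≡ 1300;  1891^3 ≡ 2062;  1891^6 ≡ 311;  1891^9 ≡ 922;  1891^18 ≡ 1607;  1891^127 ≡ 129;  1891^254 ≡ 632;  1891^381 ≡ 1483;  1891^762 ≡ 1482;  1891^1143 ≡ 2286;  1891^2286 ≡ 1.
Smallest exponent giving 1 is 2286.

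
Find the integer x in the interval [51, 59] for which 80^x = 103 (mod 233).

Compute 80^51 mod 233 = 84, then multiply by 80 repeatedly:
  80^51=84  80^52=196  80^53=69  80^54=161  80^55=65
  80^56=74  80^57=95  80^58=144  80^59=103
Found 103 at exponent 59.

59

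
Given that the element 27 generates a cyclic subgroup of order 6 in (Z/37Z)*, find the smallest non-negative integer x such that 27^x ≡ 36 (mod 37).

3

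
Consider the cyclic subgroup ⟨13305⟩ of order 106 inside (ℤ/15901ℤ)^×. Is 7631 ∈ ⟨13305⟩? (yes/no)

yes

7631 ∈ ⟨13305⟩ iff 7631^106 ≡ 1 (mod 15901), since |⟨13305⟩| = 106.
7631^106 mod 15901 = 1.
Since 1 = 1, 7631 lies in the subgroup.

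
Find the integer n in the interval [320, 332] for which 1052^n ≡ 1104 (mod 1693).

Compute 1052^320 mod 1693 = 1199, then multiply by 1052 repeatedly:
  1052^320=1199  1052^321=63  1052^322=249  1052^323=1226  1052^324=1379
  1052^325=1500  1052^326=124  1052^327=87  1052^328=102  1052^329=645
  1052^330=1340  1052^331=1104
Found 1104 at exponent 331.

331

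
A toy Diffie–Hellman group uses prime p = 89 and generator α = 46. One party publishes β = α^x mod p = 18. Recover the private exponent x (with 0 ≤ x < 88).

Baby-step giant-step with m = ceil(sqrt(88)) = 10.
Baby table (46^j mod 89 for j=0..9):
  0:1  1:46  2:69  3:59  4:44  5:66  6:10  7:15
  8:67  9:56
Giant step factor: 46^(-10) ≡ 71 (mod 89).
Scan 18·71^i mod 89 for i = 0, 1, …:
  i=0: 18   i=1: 32   i=2: 47   i=3: 44
Match at i=3, j=4: x = 3·10 + 4 = 34.

34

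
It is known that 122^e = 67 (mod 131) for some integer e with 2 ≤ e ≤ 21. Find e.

19

Compute 122^2 mod 131 = 81, then multiply by 122 repeatedly:
  122^2=81  122^3=57  122^4=11  122^5=32  122^6=105
  122^7=103  122^8=121  122^9=90  122^10=107  122^11=85
  122^12=21  122^13=73  122^14=129  122^15=18  122^16=100
  122^17=17  122^18=109  122^19=67
Found 67 at exponent 19.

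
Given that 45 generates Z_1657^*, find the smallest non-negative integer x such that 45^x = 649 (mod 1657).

1285

Baby-step giant-step with m = ceil(sqrt(1656)) = 41.
Baby table (45^j mod 1657 for j=0..40):
  0:1  1:45  2:368  3:1647  4:1207  5:1291  6:100  7:1186
  8:346  9:657  10:1396  11:1511  12:58  13:953  14:1460  15:1077
  16:412  17:313  18:829  19:851  20:184  21:1652  22:1432  23:1474
  24:50  25:593  26:173  27:1157  28:698  29:1584  30:29  31:1305
  32:730  33:1367  34:206  35:985  36:1243  37:1254  38:92  39:826
  40:716
Giant step factor: 45^(-41) ≡ 996 (mod 1657).
Scan 649·996^i mod 1657 for i = 0, 1, …:
  i=0: 649   i=1: 174   i=2: 976   i=3: 1094
  i=4: 975   i=5: 98   i=6: 1502   i=7: 1378
  i=8: 492   i=9: 1217     …   i=30: 627
  i=31: 1460
Match at i=31, j=14: x = 31·41 + 14 = 1285.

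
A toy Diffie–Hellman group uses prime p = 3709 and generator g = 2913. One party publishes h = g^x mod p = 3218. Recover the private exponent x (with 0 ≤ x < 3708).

3476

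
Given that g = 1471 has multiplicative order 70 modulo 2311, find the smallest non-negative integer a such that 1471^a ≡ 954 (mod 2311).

Baby-step giant-step with m = ceil(sqrt(70)) = 9.
Baby table (1471^j mod 2311 for j=0..8):
  0:1  1:1471  2:745  3:481  4:385  5:140  6:261  7:305
  8:321
Giant step factor: 1471^(-9) ≡ 99 (mod 2311).
Scan 954·99^i mod 2311 for i = 0, 1, …:
  i=0: 954   i=1: 2006   i=2: 2159   i=3: 1129
  i=4: 843   i=5: 261
Match at i=5, j=6: a = 5·9 + 6 = 51.

51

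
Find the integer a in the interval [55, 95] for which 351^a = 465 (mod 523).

90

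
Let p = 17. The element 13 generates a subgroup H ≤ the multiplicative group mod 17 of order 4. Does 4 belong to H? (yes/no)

yes

⟨13⟩ has order 4; its elements mod 17 are {1, 4, 13, 16}.
4 is in this set.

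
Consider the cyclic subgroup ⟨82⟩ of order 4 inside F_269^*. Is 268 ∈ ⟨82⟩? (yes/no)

yes

⟨82⟩ has order 4; its elements mod 269 are {1, 82, 187, 268}.
268 is in this set.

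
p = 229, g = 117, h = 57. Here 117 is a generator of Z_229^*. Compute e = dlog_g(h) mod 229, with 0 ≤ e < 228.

72

Baby-step giant-step with m = ceil(sqrt(228)) = 16.
Baby table (117^j mod 229 for j=0..15):
  0:1  1:117  2:178  3:216  4:82  5:205  6:169  7:79
  8:83  9:93  10:118  11:66  12:165  13:69  14:58  15:145
Giant step factor: 117^(-16) ≡ 217 (mod 229).
Scan 57·217^i mod 229 for i = 0, 1, …:
  i=0: 57   i=1: 3   i=2: 193   i=3: 203
  i=4: 83
Match at i=4, j=8: e = 4·16 + 8 = 72.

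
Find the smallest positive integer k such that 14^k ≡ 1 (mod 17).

16

The order of 14 must divide p − 1 = 16 = 2^4.
Divisors: 1, 2, 4, 8, 16.
Check each in increasing order: 14^1 ≡ 14;  14^2 ≡ 9;  14^4 ≡ 13;  14^8 ≡ 16;  14^16 ≡ 1.
Smallest exponent giving 1 is 16.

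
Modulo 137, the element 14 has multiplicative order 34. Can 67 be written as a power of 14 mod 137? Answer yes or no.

no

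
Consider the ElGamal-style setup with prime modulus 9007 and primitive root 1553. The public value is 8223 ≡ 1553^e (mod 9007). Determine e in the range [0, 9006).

7989

Baby-step giant-step with m = ceil(sqrt(9006)) = 95.
Baby table (1553^j mod 9007 for j=0..94):
  0:1  1:1553  2:6940  3:5448  4:3171  5:6741  6:2639  7:182
  8:3429  9:2100  10:766  11:674  12:1910  13:2927  14:6103  15:2595
  16:3906  17:4307  18:5577  19:5354  20:1301  21:2885  22:3926  23:8346
  24:265  25:6230  26:1672  27:2600  28:2664  29:2979  30:5796  31:3195
  32:7985  33:7073  34:4836  35:7477  36:1758  37:1053  38:5042  39:3143
  40:8292  41:6473  42:757  43:4711  44:2499  45:7937  46:4585  47:4975
  48:7176  49:2669  50:1737  51:4468  52:3414  53:5826  54:4750  55:17
  56:8387  57:889  58:2546  59:8872  60:6513  61:8835  62:3094  63:4251
  64:8679  65:4015  66:2451  67:5449  68:4724  69:4674  70:8087  71:3353
  72:1163  73:4739  74:948  75:4103  76:4010  77:3693  78:6777  79:4505
  80:6833  81:1403  82:8172  83:253  84:5608  85:8462  86:273  87:640
  88:3150  89:1149  90:1011  91:2865  92:8894  93:4651  94:8396
Giant step factor: 1553^(-95) ≡ 7894 (mod 9007).
Scan 8223·7894^i mod 9007 for i = 0, 1, …:
  i=0: 8223   i=1: 7920   i=2: 2893   i=3: 4597
  i=4: 8522   i=5: 8392   i=6: 8970   i=7: 5153
  i=8: 2170   i=9: 7673     …   i=83: 338
  i=84: 2100
Match at i=84, j=9: e = 84·95 + 9 = 7989.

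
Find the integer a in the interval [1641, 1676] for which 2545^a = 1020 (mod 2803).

1676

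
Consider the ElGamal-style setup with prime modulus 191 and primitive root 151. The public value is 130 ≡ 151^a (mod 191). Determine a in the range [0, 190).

188

Baby-step giant-step with m = ceil(sqrt(190)) = 14.
Baby table (151^j mod 191 for j=0..13):
  0:1  1:151  2:72  3:176  4:27  5:66  6:34  7:168
  8:156  9:63  10:154  11:143  12:10  13:173
Giant step factor: 151^(-14) ≡ 13 (mod 191).
Scan 130·13^i mod 191 for i = 0, 1, …:
  i=0: 130   i=1: 162   i=2: 5   i=3: 65
  i=4: 81   i=5: 98   i=6: 128   i=7: 136
  i=8: 49   i=9: 64   i=10: 68   i=11: 120
  i=12: 32   i=13: 34
Match at i=13, j=6: a = 13·14 + 6 = 188.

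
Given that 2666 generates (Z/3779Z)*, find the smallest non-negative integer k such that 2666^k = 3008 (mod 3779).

Baby-step giant-step with m = ceil(sqrt(3778)) = 62.
Baby table (2666^j mod 3779 for j=0..61):
  0:1  1:2666  2:3036  3:3137  4:315  5:852  6:253  7:1836
  8:971  9:71  10:336  11:153  12:3545  13:3470  14:28  15:2847
  16:1870  17:919  18:1262  19:1182  20:3305  21:2281  22:735  23:1988
  24:1850  25:505  26:1006  27:2685  28:784  29:357  30:3233  31:3058
  32:1325  33:2864  34:1844  35:3404  36:1685  37:2758  38:2673  39:2803
  40:1715  41:3379  42:3057  43:2438  44:3607  45:2486  46:3089  47:833
  48:2505  49:837  50:1832  51:1644  52:3043  53:2904  54:2672  55:137
  56:2458  57:242  58:2742  59:1586  60:3354  61:650
Giant step factor: 2666^(-62) ≡ 430 (mod 3779).
Scan 3008·430^i mod 3779 for i = 0, 1, …:
  i=0: 3008   i=1: 1022   i=2: 1096   i=3: 2684
  i=4: 1525   i=5: 1983   i=6: 2415   i=7: 3004
  i=8: 3081   i=9: 2180     …   i=19: 1196
  i=20: 336
Match at i=20, j=10: k = 20·62 + 10 = 1250.

1250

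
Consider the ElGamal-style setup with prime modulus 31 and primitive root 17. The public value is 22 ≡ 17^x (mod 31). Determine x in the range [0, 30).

11

Successive powers of 17 modulo 31:
  17^0=1  17^1=17  17^2=10  17^3=15  17^4=7  17^5=26
  17^6=8  17^7=12  17^8=18  17^9=27  17^10=25  17^11=22
So 17^11 ≡ 22 (mod 31), giving x = 11.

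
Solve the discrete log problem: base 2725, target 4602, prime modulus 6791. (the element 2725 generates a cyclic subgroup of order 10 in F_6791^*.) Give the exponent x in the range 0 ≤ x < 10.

Successive powers of 2725 modulo 6791:
  2725^0=1  2725^1=2725  2725^2=3062  2725^3=4602
So 2725^3 ≡ 4602 (mod 6791), giving x = 3.

3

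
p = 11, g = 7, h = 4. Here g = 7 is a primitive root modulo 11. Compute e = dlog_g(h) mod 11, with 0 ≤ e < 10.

6

Successive powers of 7 modulo 11:
  7^0=1  7^1=7  7^2=5  7^3=2  7^4=3  7^5=10
  7^6=4
So 7^6 ≡ 4 (mod 11), giving e = 6.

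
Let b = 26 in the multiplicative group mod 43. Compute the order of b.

The order of 26 must divide p − 1 = 42 = 2 · 3 · 7.
Divisors: 1, 2, 3, 6, 7, 14, 21, 42.
Check each in increasing order: 26^1 ≡ 26;  26^2 ≡ 31;  26^3 ≡ 32;  26^6 ≡ 35;  26^7 ≡ 7;  26^14 ≡ 6;  26^21 ≡ 42;  26^42 ≡ 1.
Smallest exponent giving 1 is 42.

42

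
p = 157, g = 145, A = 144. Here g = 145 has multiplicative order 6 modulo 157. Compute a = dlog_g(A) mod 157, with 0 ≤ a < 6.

Successive powers of 145 modulo 157:
  145^0=1  145^1=145  145^2=144
So 145^2 ≡ 144 (mod 157), giving a = 2.

2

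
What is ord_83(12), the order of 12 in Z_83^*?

41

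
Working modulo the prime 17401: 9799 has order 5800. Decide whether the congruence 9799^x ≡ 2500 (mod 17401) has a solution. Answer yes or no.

no

2500 ∈ ⟨9799⟩ iff 2500^5800 ≡ 1 (mod 17401), since |⟨9799⟩| = 5800.
2500^5800 mod 17401 = 604.
Since 604 ≠ 1, 2500 does not lie in the subgroup.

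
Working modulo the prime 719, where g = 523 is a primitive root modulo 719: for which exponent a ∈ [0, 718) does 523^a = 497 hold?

Baby-step giant-step with m = ceil(sqrt(718)) = 27.
Baby table (523^j mod 719 for j=0..26):
  0:1  1:523  2:309  3:551  4:573  5:575  6:183  7:82
  8:465  9:173  10:604  11:251  12:415  13:626  14:253  15:23
  16:525  17:636  18:450  19:237  20:283  21:614  22:448  23:629
  24:384  25:231  26:21
Giant step factor: 523^(-27) ≡ 69 (mod 719).
Scan 497·69^i mod 719 for i = 0, 1, …:
  i=0: 497   i=1: 500   i=2: 707   i=3: 610
  i=4: 388   i=5: 169   i=6: 157   i=7: 48
  i=8: 436   i=9: 605     …   i=21: 18
  i=22: 523
Match at i=22, j=1: a = 22·27 + 1 = 595.

595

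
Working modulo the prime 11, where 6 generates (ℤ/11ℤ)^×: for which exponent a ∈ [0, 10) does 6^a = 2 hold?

Successive powers of 6 modulo 11:
  6^0=1  6^1=6  6^2=3  6^3=7  6^4=9  6^5=10
  6^6=5  6^7=8  6^8=4  6^9=2
So 6^9 ≡ 2 (mod 11), giving a = 9.

9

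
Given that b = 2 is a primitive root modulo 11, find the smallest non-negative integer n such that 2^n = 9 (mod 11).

6

Successive powers of 2 modulo 11:
  2^0=1  2^1=2  2^2=4  2^3=8  2^4=5  2^5=10
  2^6=9
So 2^6 ≡ 9 (mod 11), giving n = 6.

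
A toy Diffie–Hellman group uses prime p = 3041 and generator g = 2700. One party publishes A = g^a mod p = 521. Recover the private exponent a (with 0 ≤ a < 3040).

2389

Baby-step giant-step with m = ceil(sqrt(3040)) = 56.
Baby table (2700^j mod 3041 for j=0..55):
  0:1  1:2700  2:723  3:2819  4:2718  5:667  6:628  7:1763
  8:935  9:470  10:903  11:2259  12:2095  13:240  14:267  15:183
  16:1458  17:1546  18:1948  19:1711  20:421  21:2407  22:283  23:809
  24:862  25:1035  26:2862  27:219  28:1346  29:205  30:38  31:2247
  32:105  33:687  34:2931  35:1018  36:2577  37:92  38:2079  39:2655
  40:863  41:694  42:544  43:3038  44:1023  45:872  46:666  47:969
  48:1040  49:1157  50:793  51:236  52:1631  53:332  54:2346  55:2838
Giant step factor: 2700^(-56) ≡ 680 (mod 3041).
Scan 521·680^i mod 3041 for i = 0, 1, …:
  i=0: 521   i=1: 1524   i=2: 2380   i=3: 588
  i=4: 1469   i=5: 1472   i=6: 471   i=7: 975
  i=8: 62   i=9: 2627     …   i=41: 662
  i=42: 92
Match at i=42, j=37: a = 42·56 + 37 = 2389.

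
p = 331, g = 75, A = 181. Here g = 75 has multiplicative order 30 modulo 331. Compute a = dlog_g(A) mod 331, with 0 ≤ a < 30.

3

Successive powers of 75 modulo 331:
  75^0=1  75^1=75  75^2=329  75^3=181
So 75^3 ≡ 181 (mod 331), giving a = 3.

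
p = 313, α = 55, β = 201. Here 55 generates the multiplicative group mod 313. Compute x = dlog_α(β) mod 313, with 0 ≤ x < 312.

301

Baby-step giant-step with m = ceil(sqrt(312)) = 18.
Baby table (55^j mod 313 for j=0..17):
  0:1  1:55  2:208  3:172  4:70  5:94  6:162  7:146
  8:205  9:7  10:72  11:204  12:265  13:177  14:32  15:195
  16:83  17:183
Giant step factor: 55^(-18) ≡ 115 (mod 313).
Scan 201·115^i mod 313 for i = 0, 1, …:
  i=0: 201   i=1: 266   i=2: 229   i=3: 43
  i=4: 250   i=5: 267   i=6: 31   i=7: 122
  i=8: 258   i=9: 248     …   i=15: 222
  i=16: 177
Match at i=16, j=13: x = 16·18 + 13 = 301.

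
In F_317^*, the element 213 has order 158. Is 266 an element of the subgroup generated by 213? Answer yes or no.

266 ∈ ⟨213⟩ iff 266^158 ≡ 1 (mod 317), since |⟨213⟩| = 158.
266^158 mod 317 = 1.
Since 1 = 1, 266 lies in the subgroup.

yes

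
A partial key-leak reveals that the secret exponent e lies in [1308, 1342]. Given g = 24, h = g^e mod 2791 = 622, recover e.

1318

Compute 24^1308 mod 2791 = 2209, then multiply by 24 repeatedly:
  24^1308=2209  24^1309=2778  24^1310=2479  24^1311=885  24^1312=1703
  24^1313=1798  24^1314=1287  24^1315=187  24^1316=1697  24^1317=1654
  24^1318=622
Found 622 at exponent 1318.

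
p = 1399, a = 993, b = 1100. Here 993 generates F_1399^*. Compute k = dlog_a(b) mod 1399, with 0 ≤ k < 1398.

886

Baby-step giant-step with m = ceil(sqrt(1398)) = 38.
Baby table (993^j mod 1399 for j=0..37):
  0:1  1:993  2:1153  3:547  4:359  5:1141  6:1222  7:513
  8:173  9:1111  10:811  11:898  12:551  13:134  14:157  15:612
  16:550  17:540  18:403  19:65  20:191  21:798  22:580  23:951
  24:18  25:1086  26:1168  27:53  28:866  29:952  30:1011  31:840
  32:316  33:412  34:608  35:775  36:125  37:1013
Giant step factor: 993^(-38) ≡ 50 (mod 1399).
Scan 1100·50^i mod 1399 for i = 0, 1, …:
  i=0: 1100   i=1: 439   i=2: 965   i=3: 684
  i=4: 624   i=5: 422   i=6: 115   i=7: 154
  i=8: 705   i=9: 275     …   i=22: 39
  i=23: 551
Match at i=23, j=12: k = 23·38 + 12 = 886.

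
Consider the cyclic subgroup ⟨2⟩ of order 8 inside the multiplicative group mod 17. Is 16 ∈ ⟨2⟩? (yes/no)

yes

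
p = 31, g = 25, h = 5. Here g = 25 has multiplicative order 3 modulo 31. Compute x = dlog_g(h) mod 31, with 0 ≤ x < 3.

2

Successive powers of 25 modulo 31:
  25^0=1  25^1=25  25^2=5
So 25^2 ≡ 5 (mod 31), giving x = 2.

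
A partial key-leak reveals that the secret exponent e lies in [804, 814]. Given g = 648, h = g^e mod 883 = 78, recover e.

Compute 648^804 mod 883 = 78, then multiply by 648 repeatedly:
  648^804=78
Found 78 at exponent 804.

804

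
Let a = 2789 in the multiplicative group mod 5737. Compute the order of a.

The order of 2789 must divide p − 1 = 5736 = 2^3 · 3 · 239.
Divisors: 1, 2, 3, 4, 6, 8, 12, 24, 239, 478, 717, 956, 1434, 1912, 2868, 5736.
Check each in increasing order: 2789^1 ≡ 2789;  2789^2 ≡ 4886;  2789^3 ≡ 1679;  2789^4 ≡ 1339;  2789^6 ≡ 2174;  2789^8 ≡ 2977;  2789^12 ≡ 4725;  2789^24 ≡ 2958;  2789^239 ≡ 3268;  2789^478 ≡ 3267;  2789^717 ≡ 5736;  2789^956 ≡ 2469;  2789^1434 ≡ 1.
Smallest exponent giving 1 is 1434.

1434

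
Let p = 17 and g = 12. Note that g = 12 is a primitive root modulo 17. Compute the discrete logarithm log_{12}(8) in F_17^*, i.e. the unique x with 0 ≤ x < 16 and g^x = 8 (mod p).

2

Successive powers of 12 modulo 17:
  12^0=1  12^1=12  12^2=8
So 12^2 ≡ 8 (mod 17), giving x = 2.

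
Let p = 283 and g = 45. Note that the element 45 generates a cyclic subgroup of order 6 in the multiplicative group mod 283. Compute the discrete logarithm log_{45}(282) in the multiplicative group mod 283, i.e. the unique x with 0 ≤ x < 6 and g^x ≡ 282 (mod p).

3

Successive powers of 45 modulo 283:
  45^0=1  45^1=45  45^2=44  45^3=282
So 45^3 ≡ 282 (mod 283), giving x = 3.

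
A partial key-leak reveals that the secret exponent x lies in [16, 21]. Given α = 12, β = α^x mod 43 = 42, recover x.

Compute 12^16 mod 43 = 24, then multiply by 12 repeatedly:
  12^16=24  12^17=30  12^18=16  12^19=20  12^20=25
  12^21=42
Found 42 at exponent 21.

21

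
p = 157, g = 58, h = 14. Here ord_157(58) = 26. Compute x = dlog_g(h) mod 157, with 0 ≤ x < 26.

Successive powers of 58 modulo 157:
  58^0=1  58^1=58  58^2=67  58^3=118  58^4=93  58^5=56
  58^6=108  58^7=141  58^8=14
So 58^8 ≡ 14 (mod 157), giving x = 8.

8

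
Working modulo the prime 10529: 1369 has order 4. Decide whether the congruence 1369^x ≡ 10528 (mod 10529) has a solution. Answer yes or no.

⟨1369⟩ has order 4; its elements mod 10529 are {1, 1369, 9160, 10528}.
10528 is in this set.

yes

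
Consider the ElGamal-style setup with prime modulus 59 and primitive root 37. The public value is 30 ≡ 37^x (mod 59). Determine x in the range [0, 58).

39

Baby-step giant-step with m = ceil(sqrt(58)) = 8.
Baby table (37^j mod 59 for j=0..7):
  0:1  1:37  2:12  3:31  4:26  5:18  6:17  7:39
Giant step factor: 37^(-8) ≡ 35 (mod 59).
Scan 30·35^i mod 59 for i = 0, 1, …:
  i=0: 30   i=1: 47   i=2: 52   i=3: 50
  i=4: 39
Match at i=4, j=7: x = 4·8 + 7 = 39.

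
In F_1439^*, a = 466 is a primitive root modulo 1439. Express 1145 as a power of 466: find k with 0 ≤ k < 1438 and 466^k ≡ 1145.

Baby-step giant-step with m = ceil(sqrt(1438)) = 38.
Baby table (466^j mod 1439 for j=0..37):
  0:1  1:466  2:1306  3:1338  4:421  5:482  6:128  7:649
  8:244  9:23  10:645  11:1258  12:555  13:1049  14:1013  15:66
  16:537  17:1295  18:529  19:445  20:154  21:1253  22:1103  23:275
  24:79  25:839  26:1005  27:655  28:162  29:664  30:39  31:906
  32:569  33:378  34:590  35:91  36:675  37:848
Giant step factor: 466^(-38) ≡ 31 (mod 1439).
Scan 1145·31^i mod 1439 for i = 0, 1, …:
  i=0: 1145   i=1: 959   i=2: 949   i=3: 639
  i=4: 1102   i=5: 1065   i=6: 1357   i=7: 336
  i=8: 343   i=9: 560     …   i=25: 1082
  i=26: 445
Match at i=26, j=19: k = 26·38 + 19 = 1007.

1007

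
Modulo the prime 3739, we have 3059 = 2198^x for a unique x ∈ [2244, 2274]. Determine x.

Compute 2198^2244 mod 3739 = 1019, then multiply by 2198 repeatedly:
  2198^2244=1019  2198^2245=101  2198^2246=1397  2198^2247=887  2198^2248=1607
  2198^2249=2570  2198^2250=2970  2198^2251=3505  2198^2252=1650  2198^2253=3609
  2198^2254=2163  2198^2255=2005  2198^2256=2448  2198^2257=283  2198^2258=1360
  2198^2259=1819  2198^2260=1171  2198^2261=1426  2198^2262=1066  2198^2263=2454
  2198^2264=2254  2198^2265=117  2198^2266=2914  2198^2267=65  2198^2268=788
  2198^2269=867  2198^2270=2515  2198^2271=1728  2198^2272=3059
Found 3059 at exponent 2272.

2272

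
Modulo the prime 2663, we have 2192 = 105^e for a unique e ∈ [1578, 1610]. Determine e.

1580

Compute 105^1578 mod 2663 = 934, then multiply by 105 repeatedly:
  105^1578=934  105^1579=2202  105^1580=2192
Found 2192 at exponent 1580.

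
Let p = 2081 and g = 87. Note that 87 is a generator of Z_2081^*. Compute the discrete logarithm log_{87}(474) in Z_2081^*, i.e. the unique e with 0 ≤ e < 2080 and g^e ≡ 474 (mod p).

1106

Baby-step giant-step with m = ceil(sqrt(2080)) = 46.
Baby table (87^j mod 2081 for j=0..45):
  0:1  1:87  2:1326  3:907  4:1912  5:1945  6:654  7:711
  8:1508  9:93  10:1848  11:539  12:1111  13:931  14:1919  15:473
  16:1612  17:817  18:325  19:1222  20:183  21:1354  22:1262  23:1582
  24:288  25:84  26:1065  27:1091  28:1272  29:371  30:1062  31:830
  32:1456  33:1812  34:1569  35:1238  36:1575  37:1760  38:1207  39:959
  40:193  41:143  42:2036  43:247  44:679  45:805
Giant step factor: 87^(-46) ≡ 1725 (mod 2081).
Scan 474·1725^i mod 2081 for i = 0, 1, …:
  i=0: 474   i=1: 1898   i=2: 637   i=3: 57
  i=4: 518   i=5: 801   i=6: 2022   i=7: 194
  i=8: 1690   i=9: 1850     …   i=23: 1785
  i=24: 1326
Match at i=24, j=2: e = 24·46 + 2 = 1106.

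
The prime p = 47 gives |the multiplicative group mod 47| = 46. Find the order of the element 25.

23

The order of 25 must divide p − 1 = 46 = 2 · 23.
Divisors: 1, 2, 23, 46.
Check each in increasing order: 25^1 ≡ 25;  25^2 ≡ 14;  25^23 ≡ 1.
Smallest exponent giving 1 is 23.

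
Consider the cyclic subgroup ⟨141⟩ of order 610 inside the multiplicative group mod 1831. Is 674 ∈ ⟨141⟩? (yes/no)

no

674 ∈ ⟨141⟩ iff 674^610 ≡ 1 (mod 1831), since |⟨141⟩| = 610.
674^610 mod 1831 = 1158.
Since 1158 ≠ 1, 674 does not lie in the subgroup.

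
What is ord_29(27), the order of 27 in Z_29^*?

28

The order of 27 must divide p − 1 = 28 = 2^2 · 7.
Divisors: 1, 2, 4, 7, 14, 28.
Check each in increasing order: 27^1 ≡ 27;  27^2 ≡ 4;  27^4 ≡ 16;  27^7 ≡ 17;  27^14 ≡ 28;  27^28 ≡ 1.
Smallest exponent giving 1 is 28.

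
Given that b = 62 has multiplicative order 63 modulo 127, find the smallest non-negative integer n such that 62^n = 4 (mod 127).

45

Baby-step giant-step with m = ceil(sqrt(63)) = 8.
Baby table (62^j mod 127 for j=0..7):
  0:1  1:62  2:34  3:76  4:13  5:44  6:61  7:99
Giant step factor: 62^(-8) ≡ 124 (mod 127).
Scan 4·124^i mod 127 for i = 0, 1, …:
  i=0: 4   i=1: 115   i=2: 36   i=3: 19
  i=4: 70   i=5: 44
Match at i=5, j=5: n = 5·8 + 5 = 45.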